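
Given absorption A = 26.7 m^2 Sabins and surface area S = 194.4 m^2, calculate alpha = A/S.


Absorption coefficient = absorbed power / incident power
alpha = A / S = 26.7 / 194.4 = 0.13735


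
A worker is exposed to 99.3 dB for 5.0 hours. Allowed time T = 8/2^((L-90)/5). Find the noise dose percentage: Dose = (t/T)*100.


T_allowed = 8 / 2^((99.3 - 90)/5) = 2.20381 hr
Dose = 5.0 / 2.20381 * 100 = 226.88 %


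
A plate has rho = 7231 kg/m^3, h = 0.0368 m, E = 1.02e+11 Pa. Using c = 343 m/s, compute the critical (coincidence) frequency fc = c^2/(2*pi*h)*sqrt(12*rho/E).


12*rho/E = 12*7231/1.02e+11 = 8.50706e-07
sqrt(12*rho/E) = sqrt(8.50706e-07) = 0.000922337
c^2/(2*pi*h) = 343^2/(2*pi*0.0368) = 508816
fc = 508816 * 0.000922337 = 469.3 Hz


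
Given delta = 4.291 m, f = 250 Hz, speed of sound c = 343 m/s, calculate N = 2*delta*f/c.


N = 2*delta*f/c = 2*delta/lambda, where lambda = c/f
lambda = 343 / 250 = 1.372 m
N = 2 * 4.291 / 1.372 = 6.2551


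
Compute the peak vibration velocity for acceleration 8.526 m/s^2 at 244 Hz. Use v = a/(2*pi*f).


omega = 2*pi*f = 2*pi*244 = 1533.1 rad/s
v = a / omega = 8.526 / 1533.1 = 0.0055613 m/s


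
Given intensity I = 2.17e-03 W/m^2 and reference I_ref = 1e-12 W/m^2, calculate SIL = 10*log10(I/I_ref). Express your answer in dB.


I / I_ref = 2.17e-03 / 1e-12 = 2.17e+09
SIL = 10 * log10(2.17e+09) = 93.365 dB


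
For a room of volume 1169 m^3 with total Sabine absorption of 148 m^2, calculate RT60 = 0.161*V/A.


RT60 = 0.161 * 1169 / 148 = 1.2717 s


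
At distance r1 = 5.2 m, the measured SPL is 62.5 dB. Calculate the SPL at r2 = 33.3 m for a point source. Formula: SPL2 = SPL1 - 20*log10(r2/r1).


r2/r1 = 33.3/5.2 = 6.40385
Correction = 20*log10(6.40385) = 16.1288 dB
SPL2 = 62.5 - 16.1288 = 46.371 dB


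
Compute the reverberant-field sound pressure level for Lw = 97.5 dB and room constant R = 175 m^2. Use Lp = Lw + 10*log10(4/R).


4/R = 4/175 = 0.0228571
Lp = 97.5 + 10*log10(0.0228571) = 81.09 dB


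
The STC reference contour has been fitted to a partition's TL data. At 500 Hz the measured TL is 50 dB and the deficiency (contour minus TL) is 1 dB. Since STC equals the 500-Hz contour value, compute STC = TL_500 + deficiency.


By ASTM E413, STC = value of the fitted reference contour at 500 Hz.
Contour value at 500 Hz = TL_500 + deficiency = 50 + 1 = 51
STC = 51


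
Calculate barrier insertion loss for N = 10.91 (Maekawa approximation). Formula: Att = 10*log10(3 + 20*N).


3 + 20*N = 3 + 20*10.91 = 221.2
Att = 10*log10(221.2) = 23.448 dB


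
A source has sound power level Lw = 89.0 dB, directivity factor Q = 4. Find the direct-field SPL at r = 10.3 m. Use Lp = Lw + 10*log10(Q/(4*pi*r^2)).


4*pi*r^2 = 4*pi*10.3^2 = 1333.17 m^2
Q / (4*pi*r^2) = 4 / 1333.17 = 0.00300037
Lp = 89.0 + 10*log10(0.00300037) = 63.772 dB


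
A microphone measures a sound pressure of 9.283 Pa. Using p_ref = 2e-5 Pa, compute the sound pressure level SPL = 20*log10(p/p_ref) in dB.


p / p_ref = 9.283 / 2e-5 = 464150
SPL = 20 * log10(464150) = 113.33 dB


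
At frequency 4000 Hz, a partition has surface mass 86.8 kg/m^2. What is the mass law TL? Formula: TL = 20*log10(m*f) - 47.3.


m * f = 86.8 * 4000 = 347200
20*log10(347200) = 110.812 dB
TL = 110.812 - 47.3 = 63.512 dB


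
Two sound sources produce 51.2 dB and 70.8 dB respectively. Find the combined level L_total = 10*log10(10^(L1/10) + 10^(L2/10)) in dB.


10^(51.2/10) = 131826
10^(70.8/10) = 1.20226e+07
Sum = 131826 + 1.20226e+07 = 1.21544e+07
L_total = 10*log10(1.21544e+07) = 70.847 dB


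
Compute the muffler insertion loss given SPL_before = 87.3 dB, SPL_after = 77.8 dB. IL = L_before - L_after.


Insertion loss = SPL without muffler - SPL with muffler
IL = 87.3 - 77.8 = 9.5 dB


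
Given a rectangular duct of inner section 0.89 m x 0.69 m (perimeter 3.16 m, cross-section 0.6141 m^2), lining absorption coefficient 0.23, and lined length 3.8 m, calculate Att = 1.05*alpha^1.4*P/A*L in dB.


alpha^1.4 = 0.23^1.4 = 0.127767
Attenuation rate = 1.05 * alpha^1.4 * P / A
= 1.05 * 0.127767 * 3.16 / 0.6141 = 0.690329 dB/m
Total Att = 0.690329 * 3.8 = 2.6233 dB


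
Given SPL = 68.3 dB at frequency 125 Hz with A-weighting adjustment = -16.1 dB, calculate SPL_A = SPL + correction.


A-weighting table: 125 Hz -> -16.1 dB correction
SPL_A = SPL + correction = 68.3 + (-16.1) = 52.2 dBA


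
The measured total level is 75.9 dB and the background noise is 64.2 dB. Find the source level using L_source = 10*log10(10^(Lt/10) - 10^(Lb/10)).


10^(75.9/10) = 3.89045e+07
10^(64.2/10) = 2.63027e+06
Difference = 3.89045e+07 - 2.63027e+06 = 3.62742e+07
L_source = 10*log10(3.62742e+07) = 75.596 dB


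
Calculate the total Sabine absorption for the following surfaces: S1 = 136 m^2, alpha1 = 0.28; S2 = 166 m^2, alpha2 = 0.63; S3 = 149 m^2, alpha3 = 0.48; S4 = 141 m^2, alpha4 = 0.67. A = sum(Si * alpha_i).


136 * 0.28 = 38.08
166 * 0.63 = 104.58
149 * 0.48 = 71.52
141 * 0.67 = 94.47
A_total = 38.08 + 104.58 + 71.52 + 94.47 = 308.65 m^2


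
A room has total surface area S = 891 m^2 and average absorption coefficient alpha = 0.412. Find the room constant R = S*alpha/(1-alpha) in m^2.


R = 891 * 0.412 / (1 - 0.412) = 624.31 m^2


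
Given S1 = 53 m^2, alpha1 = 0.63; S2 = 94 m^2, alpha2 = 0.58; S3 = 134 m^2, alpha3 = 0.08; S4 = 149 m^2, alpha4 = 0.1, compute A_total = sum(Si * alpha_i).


53 * 0.63 = 33.39
94 * 0.58 = 54.52
134 * 0.08 = 10.72
149 * 0.1 = 14.9
A_total = 33.39 + 54.52 + 10.72 + 14.9 = 113.53 m^2


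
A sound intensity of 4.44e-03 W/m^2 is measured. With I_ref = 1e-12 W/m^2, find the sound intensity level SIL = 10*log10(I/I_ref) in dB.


I / I_ref = 4.44e-03 / 1e-12 = 4.44e+09
SIL = 10 * log10(4.44e+09) = 96.474 dB


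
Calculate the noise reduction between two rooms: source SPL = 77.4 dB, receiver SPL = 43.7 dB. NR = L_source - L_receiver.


NR = L_source - L_receiver (difference between source and receiving room levels)
NR = 77.4 - 43.7 = 33.7 dB


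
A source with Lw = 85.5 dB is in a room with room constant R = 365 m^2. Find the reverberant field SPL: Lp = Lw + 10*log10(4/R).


4/R = 4/365 = 0.0109589
Lp = 85.5 + 10*log10(0.0109589) = 65.898 dB


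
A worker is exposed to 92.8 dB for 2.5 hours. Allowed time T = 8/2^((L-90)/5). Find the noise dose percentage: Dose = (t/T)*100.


T_allowed = 8 / 2^((92.8 - 90)/5) = 5.42642 hr
Dose = 2.5 / 5.42642 * 100 = 46.071 %


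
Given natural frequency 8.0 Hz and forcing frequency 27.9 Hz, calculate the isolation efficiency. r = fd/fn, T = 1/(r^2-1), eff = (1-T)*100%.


r = 27.9 / 8.0 = 3.4875
r^2 - 1 = 3.4875^2 - 1 = 11.1627
T = 1/11.1627 = 0.0895841
Efficiency = (1 - 0.0895841)*100 = 91.042 %


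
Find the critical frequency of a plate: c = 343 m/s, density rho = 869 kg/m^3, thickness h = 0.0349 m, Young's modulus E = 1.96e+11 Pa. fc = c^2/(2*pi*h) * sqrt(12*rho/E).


12*rho/E = 12*869/1.96e+11 = 5.32041e-08
sqrt(12*rho/E) = sqrt(5.32041e-08) = 0.00023066
c^2/(2*pi*h) = 343^2/(2*pi*0.0349) = 536516
fc = 536516 * 0.00023066 = 123.75 Hz


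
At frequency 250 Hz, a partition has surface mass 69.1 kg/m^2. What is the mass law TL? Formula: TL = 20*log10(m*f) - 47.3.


m * f = 69.1 * 250 = 17275
20*log10(17275) = 84.7484 dB
TL = 84.7484 - 47.3 = 37.448 dB


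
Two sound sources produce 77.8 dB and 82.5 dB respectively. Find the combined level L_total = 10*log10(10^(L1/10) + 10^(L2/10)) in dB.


10^(77.8/10) = 6.0256e+07
10^(82.5/10) = 1.77828e+08
Sum = 6.0256e+07 + 1.77828e+08 = 2.38084e+08
L_total = 10*log10(2.38084e+08) = 83.767 dB


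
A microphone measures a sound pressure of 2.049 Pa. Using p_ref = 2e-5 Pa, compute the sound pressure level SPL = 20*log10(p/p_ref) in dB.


p / p_ref = 2.049 / 2e-5 = 102450
SPL = 20 * log10(102450) = 100.21 dB


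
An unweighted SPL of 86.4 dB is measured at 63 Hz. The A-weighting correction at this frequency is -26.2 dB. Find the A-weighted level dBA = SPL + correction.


A-weighting table: 63 Hz -> -26.2 dB correction
SPL_A = SPL + correction = 86.4 + (-26.2) = 60.2 dBA


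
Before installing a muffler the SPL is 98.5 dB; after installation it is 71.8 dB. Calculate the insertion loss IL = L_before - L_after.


Insertion loss = SPL without muffler - SPL with muffler
IL = 98.5 - 71.8 = 26.7 dB


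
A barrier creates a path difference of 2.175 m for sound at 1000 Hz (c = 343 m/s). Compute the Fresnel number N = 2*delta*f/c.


N = 2*delta*f/c = 2*delta/lambda, where lambda = c/f
lambda = 343 / 1000 = 0.343 m
N = 2 * 2.175 / 0.343 = 12.682


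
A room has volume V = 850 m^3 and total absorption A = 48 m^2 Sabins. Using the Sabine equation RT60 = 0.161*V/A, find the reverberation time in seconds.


RT60 = 0.161 * 850 / 48 = 2.851 s


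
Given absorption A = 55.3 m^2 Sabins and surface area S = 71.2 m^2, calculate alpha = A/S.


Absorption coefficient = absorbed power / incident power
alpha = A / S = 55.3 / 71.2 = 0.77669


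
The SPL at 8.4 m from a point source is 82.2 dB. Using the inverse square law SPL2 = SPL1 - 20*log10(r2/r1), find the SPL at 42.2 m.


r2/r1 = 42.2/8.4 = 5.02381
Correction = 20*log10(5.02381) = 14.0207 dB
SPL2 = 82.2 - 14.0207 = 68.179 dB


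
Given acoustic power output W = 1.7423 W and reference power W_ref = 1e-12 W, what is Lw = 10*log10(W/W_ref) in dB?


W / W_ref = 1.7423 / 1e-12 = 1.7423e+12
Lw = 10 * log10(1.7423e+12) = 122.41 dB


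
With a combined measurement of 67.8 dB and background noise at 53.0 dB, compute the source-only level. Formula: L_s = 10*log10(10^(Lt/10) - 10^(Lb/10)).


10^(67.8/10) = 6.0256e+06
10^(53.0/10) = 199526
Difference = 6.0256e+06 - 199526 = 5.82607e+06
L_source = 10*log10(5.82607e+06) = 67.654 dB


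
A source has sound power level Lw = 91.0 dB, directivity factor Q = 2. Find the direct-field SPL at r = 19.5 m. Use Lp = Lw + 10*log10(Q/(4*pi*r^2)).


4*pi*r^2 = 4*pi*19.5^2 = 4778.36 m^2
Q / (4*pi*r^2) = 2 / 4778.36 = 0.000418554
Lp = 91.0 + 10*log10(0.000418554) = 57.218 dB


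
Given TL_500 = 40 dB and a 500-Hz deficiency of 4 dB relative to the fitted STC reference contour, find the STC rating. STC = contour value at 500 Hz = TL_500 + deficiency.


By ASTM E413, STC = value of the fitted reference contour at 500 Hz.
Contour value at 500 Hz = TL_500 + deficiency = 40 + 4 = 44
STC = 44


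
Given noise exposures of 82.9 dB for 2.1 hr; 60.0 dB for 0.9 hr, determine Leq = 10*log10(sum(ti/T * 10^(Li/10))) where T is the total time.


T_total = 2.1 + 0.9 = 3.0 hr
(2.1/3.0) * 10^(82.9/10) = 1.36489e+08
(0.9/3.0) * 10^(60.0/10) = 300000
Sum = 1.36489e+08 + 300000 = 1.36789e+08
Leq = 10*log10(1.36789e+08) = 81.361 dB


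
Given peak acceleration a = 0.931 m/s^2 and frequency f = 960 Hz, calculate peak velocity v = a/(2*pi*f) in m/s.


omega = 2*pi*f = 2*pi*960 = 6031.86 rad/s
v = a / omega = 0.931 / 6031.86 = 0.00015435 m/s


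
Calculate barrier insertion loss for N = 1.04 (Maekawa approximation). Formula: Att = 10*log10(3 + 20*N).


3 + 20*N = 3 + 20*1.04 = 23.8
Att = 10*log10(23.8) = 13.766 dB


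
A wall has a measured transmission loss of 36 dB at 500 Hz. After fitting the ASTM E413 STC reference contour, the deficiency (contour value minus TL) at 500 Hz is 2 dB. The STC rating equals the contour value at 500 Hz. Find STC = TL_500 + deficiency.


By ASTM E413, STC = value of the fitted reference contour at 500 Hz.
Contour value at 500 Hz = TL_500 + deficiency = 36 + 2 = 38
STC = 38


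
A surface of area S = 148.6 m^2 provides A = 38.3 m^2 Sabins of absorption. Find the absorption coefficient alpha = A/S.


Absorption coefficient = absorbed power / incident power
alpha = A / S = 38.3 / 148.6 = 0.25774


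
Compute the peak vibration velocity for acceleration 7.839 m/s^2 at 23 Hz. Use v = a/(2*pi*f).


omega = 2*pi*f = 2*pi*23 = 144.513 rad/s
v = a / omega = 7.839 / 144.513 = 0.054244 m/s


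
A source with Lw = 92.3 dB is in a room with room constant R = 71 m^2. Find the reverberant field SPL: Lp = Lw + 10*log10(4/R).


4/R = 4/71 = 0.056338
Lp = 92.3 + 10*log10(0.056338) = 79.808 dB


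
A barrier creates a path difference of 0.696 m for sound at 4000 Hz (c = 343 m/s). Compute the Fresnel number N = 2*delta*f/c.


N = 2*delta*f/c = 2*delta/lambda, where lambda = c/f
lambda = 343 / 4000 = 0.08575 m
N = 2 * 0.696 / 0.08575 = 16.233


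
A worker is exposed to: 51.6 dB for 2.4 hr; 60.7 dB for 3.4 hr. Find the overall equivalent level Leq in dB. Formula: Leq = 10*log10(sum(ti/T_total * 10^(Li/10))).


T_total = 2.4 + 3.4 = 5.8 hr
(2.4/5.8) * 10^(51.6/10) = 59811.3
(3.4/5.8) * 10^(60.7/10) = 688733
Sum = 59811.3 + 688733 = 748544
Leq = 10*log10(748544) = 58.742 dB


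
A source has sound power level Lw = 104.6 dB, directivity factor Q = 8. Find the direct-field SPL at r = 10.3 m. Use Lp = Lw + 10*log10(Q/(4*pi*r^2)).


4*pi*r^2 = 4*pi*10.3^2 = 1333.17 m^2
Q / (4*pi*r^2) = 8 / 1333.17 = 0.00600074
Lp = 104.6 + 10*log10(0.00600074) = 82.382 dB


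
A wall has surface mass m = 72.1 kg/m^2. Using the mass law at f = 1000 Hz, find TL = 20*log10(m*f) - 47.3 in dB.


m * f = 72.1 * 1000 = 72100
20*log10(72100) = 97.1587 dB
TL = 97.1587 - 47.3 = 49.859 dB


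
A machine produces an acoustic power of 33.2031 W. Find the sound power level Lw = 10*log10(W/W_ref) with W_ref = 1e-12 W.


W / W_ref = 33.2031 / 1e-12 = 3.32031e+13
Lw = 10 * log10(3.32031e+13) = 135.21 dB


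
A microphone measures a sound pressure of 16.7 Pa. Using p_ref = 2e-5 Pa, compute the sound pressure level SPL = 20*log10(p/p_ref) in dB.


p / p_ref = 16.7 / 2e-5 = 835000
SPL = 20 * log10(835000) = 118.43 dB


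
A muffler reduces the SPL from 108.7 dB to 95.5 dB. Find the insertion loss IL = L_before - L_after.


Insertion loss = SPL without muffler - SPL with muffler
IL = 108.7 - 95.5 = 13.2 dB


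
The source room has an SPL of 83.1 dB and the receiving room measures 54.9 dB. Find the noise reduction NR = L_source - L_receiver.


NR = L_source - L_receiver (difference between source and receiving room levels)
NR = 83.1 - 54.9 = 28.2 dB


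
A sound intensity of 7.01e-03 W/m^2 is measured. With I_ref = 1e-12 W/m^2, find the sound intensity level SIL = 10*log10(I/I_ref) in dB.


I / I_ref = 7.01e-03 / 1e-12 = 7.01e+09
SIL = 10 * log10(7.01e+09) = 98.457 dB


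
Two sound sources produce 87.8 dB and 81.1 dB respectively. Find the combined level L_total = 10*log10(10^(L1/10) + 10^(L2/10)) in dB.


10^(87.8/10) = 6.0256e+08
10^(81.1/10) = 1.28825e+08
Sum = 6.0256e+08 + 1.28825e+08 = 7.31385e+08
L_total = 10*log10(7.31385e+08) = 88.641 dB


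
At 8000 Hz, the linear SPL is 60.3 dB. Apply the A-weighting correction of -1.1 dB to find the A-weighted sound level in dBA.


A-weighting table: 8000 Hz -> -1.1 dB correction
SPL_A = SPL + correction = 60.3 + (-1.1) = 59.2 dBA


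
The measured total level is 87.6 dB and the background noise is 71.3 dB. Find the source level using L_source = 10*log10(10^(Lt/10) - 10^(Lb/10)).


10^(87.6/10) = 5.7544e+08
10^(71.3/10) = 1.34896e+07
Difference = 5.7544e+08 - 1.34896e+07 = 5.6195e+08
L_source = 10*log10(5.6195e+08) = 87.497 dB


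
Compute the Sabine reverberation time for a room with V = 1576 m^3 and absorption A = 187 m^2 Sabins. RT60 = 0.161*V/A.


RT60 = 0.161 * 1576 / 187 = 1.3569 s


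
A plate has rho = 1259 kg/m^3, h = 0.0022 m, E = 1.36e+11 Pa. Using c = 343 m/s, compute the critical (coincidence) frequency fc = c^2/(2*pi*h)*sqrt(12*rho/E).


12*rho/E = 12*1259/1.36e+11 = 1.11088e-07
sqrt(12*rho/E) = sqrt(1.11088e-07) = 0.000333299
c^2/(2*pi*h) = 343^2/(2*pi*0.0022) = 8.5111e+06
fc = 8.5111e+06 * 0.000333299 = 2836.7 Hz


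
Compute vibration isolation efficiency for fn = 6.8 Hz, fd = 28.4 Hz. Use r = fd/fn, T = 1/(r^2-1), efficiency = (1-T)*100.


r = 28.4 / 6.8 = 4.17647
r^2 - 1 = 4.17647^2 - 1 = 16.4429
T = 1/16.4429 = 0.0608165
Efficiency = (1 - 0.0608165)*100 = 93.918 %


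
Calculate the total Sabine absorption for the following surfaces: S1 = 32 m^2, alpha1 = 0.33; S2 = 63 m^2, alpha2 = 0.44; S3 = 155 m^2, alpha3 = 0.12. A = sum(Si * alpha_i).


32 * 0.33 = 10.56
63 * 0.44 = 27.72
155 * 0.12 = 18.6
A_total = 10.56 + 27.72 + 18.6 = 56.88 m^2


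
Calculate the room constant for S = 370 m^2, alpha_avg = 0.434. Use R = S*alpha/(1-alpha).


R = 370 * 0.434 / (1 - 0.434) = 283.71 m^2


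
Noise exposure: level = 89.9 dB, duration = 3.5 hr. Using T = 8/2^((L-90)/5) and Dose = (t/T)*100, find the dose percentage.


T_allowed = 8 / 2^((89.9 - 90)/5) = 8.11168 hr
Dose = 3.5 / 8.11168 * 100 = 43.148 %


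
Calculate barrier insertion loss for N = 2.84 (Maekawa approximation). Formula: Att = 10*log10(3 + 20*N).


3 + 20*N = 3 + 20*2.84 = 59.8
Att = 10*log10(59.8) = 17.767 dB


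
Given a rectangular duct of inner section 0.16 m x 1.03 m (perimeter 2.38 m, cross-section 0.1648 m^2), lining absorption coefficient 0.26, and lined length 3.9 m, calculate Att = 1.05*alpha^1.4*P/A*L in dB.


alpha^1.4 = 0.26^1.4 = 0.151692
Attenuation rate = 1.05 * alpha^1.4 * P / A
= 1.05 * 0.151692 * 2.38 / 0.1648 = 2.30023 dB/m
Total Att = 2.30023 * 3.9 = 8.9709 dB


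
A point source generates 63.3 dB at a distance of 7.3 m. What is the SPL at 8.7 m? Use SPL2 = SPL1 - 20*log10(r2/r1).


r2/r1 = 8.7/7.3 = 1.19178
Correction = 20*log10(1.19178) = 1.52392 dB
SPL2 = 63.3 - 1.52392 = 61.776 dB


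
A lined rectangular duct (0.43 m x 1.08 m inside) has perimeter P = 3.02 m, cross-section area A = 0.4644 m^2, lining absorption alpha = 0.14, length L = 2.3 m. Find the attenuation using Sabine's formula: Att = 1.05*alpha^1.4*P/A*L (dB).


alpha^1.4 = 0.14^1.4 = 0.0637645
Attenuation rate = 1.05 * alpha^1.4 * P / A
= 1.05 * 0.0637645 * 3.02 / 0.4644 = 0.435395 dB/m
Total Att = 0.435395 * 2.3 = 1.0014 dB


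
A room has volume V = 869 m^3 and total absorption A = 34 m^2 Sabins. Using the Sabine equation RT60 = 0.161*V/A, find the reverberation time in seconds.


RT60 = 0.161 * 869 / 34 = 4.115 s


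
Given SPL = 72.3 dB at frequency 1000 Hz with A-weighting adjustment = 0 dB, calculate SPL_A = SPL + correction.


A-weighting table: 1000 Hz -> 0 dB correction
SPL_A = SPL + correction = 72.3 + (0) = 72.3 dBA


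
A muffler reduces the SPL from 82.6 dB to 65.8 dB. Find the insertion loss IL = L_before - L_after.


Insertion loss = SPL without muffler - SPL with muffler
IL = 82.6 - 65.8 = 16.8 dB


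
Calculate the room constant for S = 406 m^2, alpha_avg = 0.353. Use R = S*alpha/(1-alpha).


R = 406 * 0.353 / (1 - 0.353) = 221.51 m^2


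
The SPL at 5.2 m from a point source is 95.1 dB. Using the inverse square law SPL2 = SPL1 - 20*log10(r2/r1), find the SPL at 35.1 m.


r2/r1 = 35.1/5.2 = 6.75
Correction = 20*log10(6.75) = 16.5861 dB
SPL2 = 95.1 - 16.5861 = 78.514 dB


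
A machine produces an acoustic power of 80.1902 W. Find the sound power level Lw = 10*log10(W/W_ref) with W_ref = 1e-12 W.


W / W_ref = 80.1902 / 1e-12 = 8.01902e+13
Lw = 10 * log10(8.01902e+13) = 139.04 dB


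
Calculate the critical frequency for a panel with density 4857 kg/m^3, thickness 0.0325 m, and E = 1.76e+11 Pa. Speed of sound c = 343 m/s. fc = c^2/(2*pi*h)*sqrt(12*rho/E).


12*rho/E = 12*4857/1.76e+11 = 3.31159e-07
sqrt(12*rho/E) = sqrt(3.31159e-07) = 0.000575464
c^2/(2*pi*h) = 343^2/(2*pi*0.0325) = 576136
fc = 576136 * 0.000575464 = 331.55 Hz


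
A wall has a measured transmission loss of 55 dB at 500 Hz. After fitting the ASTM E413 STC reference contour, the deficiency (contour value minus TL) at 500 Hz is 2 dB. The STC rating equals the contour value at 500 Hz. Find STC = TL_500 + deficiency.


By ASTM E413, STC = value of the fitted reference contour at 500 Hz.
Contour value at 500 Hz = TL_500 + deficiency = 55 + 2 = 57
STC = 57


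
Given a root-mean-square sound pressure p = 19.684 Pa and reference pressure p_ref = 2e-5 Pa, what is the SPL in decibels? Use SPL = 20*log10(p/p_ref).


p / p_ref = 19.684 / 2e-5 = 984200
SPL = 20 * log10(984200) = 119.86 dB


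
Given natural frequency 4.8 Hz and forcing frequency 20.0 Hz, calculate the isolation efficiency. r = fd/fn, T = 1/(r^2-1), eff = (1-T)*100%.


r = 20.0 / 4.8 = 4.16667
r^2 - 1 = 4.16667^2 - 1 = 16.3611
T = 1/16.3611 = 0.0611206
Efficiency = (1 - 0.0611206)*100 = 93.888 %


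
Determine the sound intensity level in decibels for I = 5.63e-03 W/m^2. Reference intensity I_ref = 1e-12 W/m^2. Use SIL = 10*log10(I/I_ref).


I / I_ref = 5.63e-03 / 1e-12 = 5.63e+09
SIL = 10 * log10(5.63e+09) = 97.505 dB


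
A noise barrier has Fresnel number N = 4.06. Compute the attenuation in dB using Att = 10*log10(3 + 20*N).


3 + 20*N = 3 + 20*4.06 = 84.2
Att = 10*log10(84.2) = 19.253 dB


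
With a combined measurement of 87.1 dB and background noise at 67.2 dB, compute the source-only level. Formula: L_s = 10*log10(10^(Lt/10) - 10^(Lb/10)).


10^(87.1/10) = 5.12861e+08
10^(67.2/10) = 5.24807e+06
Difference = 5.12861e+08 - 5.24807e+06 = 5.07613e+08
L_source = 10*log10(5.07613e+08) = 87.055 dB


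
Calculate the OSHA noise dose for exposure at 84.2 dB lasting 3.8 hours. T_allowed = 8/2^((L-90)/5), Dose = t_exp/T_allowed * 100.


T_allowed = 8 / 2^((84.2 - 90)/5) = 17.8766 hr
Dose = 3.8 / 17.8766 * 100 = 21.257 %


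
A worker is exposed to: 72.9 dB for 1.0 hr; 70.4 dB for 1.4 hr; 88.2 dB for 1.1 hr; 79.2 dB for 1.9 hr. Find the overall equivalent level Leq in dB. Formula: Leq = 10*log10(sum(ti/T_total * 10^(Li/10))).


T_total = 1.0 + 1.4 + 1.1 + 1.9 = 5.4 hr
(1.0/5.4) * 10^(72.9/10) = 3.61082e+06
(1.4/5.4) * 10^(70.4/10) = 2.84272e+06
(1.1/5.4) * 10^(88.2/10) = 1.34586e+08
(1.9/5.4) * 10^(79.2/10) = 2.92658e+07
Sum = 3.61082e+06 + 2.84272e+06 + 1.34586e+08 + 2.92658e+07 = 1.70305e+08
Leq = 10*log10(1.70305e+08) = 82.312 dB


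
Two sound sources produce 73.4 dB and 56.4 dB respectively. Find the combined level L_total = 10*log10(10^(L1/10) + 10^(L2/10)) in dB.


10^(73.4/10) = 2.18776e+07
10^(56.4/10) = 436516
Sum = 2.18776e+07 + 436516 = 2.23141e+07
L_total = 10*log10(2.23141e+07) = 73.486 dB


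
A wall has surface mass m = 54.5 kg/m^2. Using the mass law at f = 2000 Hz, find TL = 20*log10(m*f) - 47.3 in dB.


m * f = 54.5 * 2000 = 109000
20*log10(109000) = 100.749 dB
TL = 100.749 - 47.3 = 53.449 dB


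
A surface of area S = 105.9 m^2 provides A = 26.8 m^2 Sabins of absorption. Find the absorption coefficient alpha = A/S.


Absorption coefficient = absorbed power / incident power
alpha = A / S = 26.8 / 105.9 = 0.25307


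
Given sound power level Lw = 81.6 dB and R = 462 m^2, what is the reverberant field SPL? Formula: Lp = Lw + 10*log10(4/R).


4/R = 4/462 = 0.00865801
Lp = 81.6 + 10*log10(0.00865801) = 60.974 dB


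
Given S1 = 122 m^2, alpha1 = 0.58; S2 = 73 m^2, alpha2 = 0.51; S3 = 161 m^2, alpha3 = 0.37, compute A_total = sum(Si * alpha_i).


122 * 0.58 = 70.76
73 * 0.51 = 37.23
161 * 0.37 = 59.57
A_total = 70.76 + 37.23 + 59.57 = 167.56 m^2


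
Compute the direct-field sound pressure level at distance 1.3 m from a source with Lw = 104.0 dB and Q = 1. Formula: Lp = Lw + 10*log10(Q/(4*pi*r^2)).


4*pi*r^2 = 4*pi*1.3^2 = 21.2372 m^2
Q / (4*pi*r^2) = 1 / 21.2372 = 0.0470872
Lp = 104.0 + 10*log10(0.0470872) = 90.729 dB


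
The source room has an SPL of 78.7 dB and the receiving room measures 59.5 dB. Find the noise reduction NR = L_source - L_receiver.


NR = L_source - L_receiver (difference between source and receiving room levels)
NR = 78.7 - 59.5 = 19.2 dB


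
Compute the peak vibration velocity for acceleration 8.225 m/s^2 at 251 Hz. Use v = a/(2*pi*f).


omega = 2*pi*f = 2*pi*251 = 1577.08 rad/s
v = a / omega = 8.225 / 1577.08 = 0.0052153 m/s


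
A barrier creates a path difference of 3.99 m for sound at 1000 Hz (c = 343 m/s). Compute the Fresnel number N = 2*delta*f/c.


N = 2*delta*f/c = 2*delta/lambda, where lambda = c/f
lambda = 343 / 1000 = 0.343 m
N = 2 * 3.99 / 0.343 = 23.265


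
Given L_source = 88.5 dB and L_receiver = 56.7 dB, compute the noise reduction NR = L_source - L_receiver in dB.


NR = L_source - L_receiver (difference between source and receiving room levels)
NR = 88.5 - 56.7 = 31.8 dB


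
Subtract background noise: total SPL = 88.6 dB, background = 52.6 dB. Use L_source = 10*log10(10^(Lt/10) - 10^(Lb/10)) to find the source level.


10^(88.6/10) = 7.24436e+08
10^(52.6/10) = 181970
Difference = 7.24436e+08 - 181970 = 7.24254e+08
L_source = 10*log10(7.24254e+08) = 88.599 dB


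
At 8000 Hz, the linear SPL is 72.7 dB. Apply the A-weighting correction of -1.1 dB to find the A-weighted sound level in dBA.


A-weighting table: 8000 Hz -> -1.1 dB correction
SPL_A = SPL + correction = 72.7 + (-1.1) = 71.6 dBA


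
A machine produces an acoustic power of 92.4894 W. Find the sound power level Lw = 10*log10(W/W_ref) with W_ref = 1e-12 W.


W / W_ref = 92.4894 / 1e-12 = 9.24894e+13
Lw = 10 * log10(9.24894e+13) = 139.66 dB


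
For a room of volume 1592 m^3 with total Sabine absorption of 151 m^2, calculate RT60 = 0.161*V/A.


RT60 = 0.161 * 1592 / 151 = 1.6974 s


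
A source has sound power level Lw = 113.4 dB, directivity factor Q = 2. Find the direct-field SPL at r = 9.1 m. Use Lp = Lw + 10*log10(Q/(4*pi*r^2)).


4*pi*r^2 = 4*pi*9.1^2 = 1040.62 m^2
Q / (4*pi*r^2) = 2 / 1040.62 = 0.00192193
Lp = 113.4 + 10*log10(0.00192193) = 86.237 dB


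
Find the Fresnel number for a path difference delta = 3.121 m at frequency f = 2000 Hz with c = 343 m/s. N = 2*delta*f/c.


N = 2*delta*f/c = 2*delta/lambda, where lambda = c/f
lambda = 343 / 2000 = 0.1715 m
N = 2 * 3.121 / 0.1715 = 36.397


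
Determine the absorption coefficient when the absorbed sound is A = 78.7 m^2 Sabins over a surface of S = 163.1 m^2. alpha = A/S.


Absorption coefficient = absorbed power / incident power
alpha = A / S = 78.7 / 163.1 = 0.48253


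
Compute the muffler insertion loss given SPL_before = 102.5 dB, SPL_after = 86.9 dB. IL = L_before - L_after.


Insertion loss = SPL without muffler - SPL with muffler
IL = 102.5 - 86.9 = 15.6 dB


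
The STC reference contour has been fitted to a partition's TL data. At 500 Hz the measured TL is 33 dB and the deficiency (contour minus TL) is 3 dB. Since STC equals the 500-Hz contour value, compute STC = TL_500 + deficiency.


By ASTM E413, STC = value of the fitted reference contour at 500 Hz.
Contour value at 500 Hz = TL_500 + deficiency = 33 + 3 = 36
STC = 36


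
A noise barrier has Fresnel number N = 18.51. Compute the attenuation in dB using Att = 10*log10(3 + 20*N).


3 + 20*N = 3 + 20*18.51 = 373.2
Att = 10*log10(373.2) = 25.719 dB


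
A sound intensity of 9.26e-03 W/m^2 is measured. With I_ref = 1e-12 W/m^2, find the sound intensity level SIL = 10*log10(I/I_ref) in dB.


I / I_ref = 9.26e-03 / 1e-12 = 9.26e+09
SIL = 10 * log10(9.26e+09) = 99.666 dB


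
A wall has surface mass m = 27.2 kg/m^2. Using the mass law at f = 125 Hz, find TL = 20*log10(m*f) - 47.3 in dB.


m * f = 27.2 * 125 = 3400
20*log10(3400) = 70.6296 dB
TL = 70.6296 - 47.3 = 23.33 dB


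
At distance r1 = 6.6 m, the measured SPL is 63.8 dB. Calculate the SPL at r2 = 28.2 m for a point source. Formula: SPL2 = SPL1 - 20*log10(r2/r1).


r2/r1 = 28.2/6.6 = 4.27273
Correction = 20*log10(4.27273) = 12.6141 dB
SPL2 = 63.8 - 12.6141 = 51.186 dB


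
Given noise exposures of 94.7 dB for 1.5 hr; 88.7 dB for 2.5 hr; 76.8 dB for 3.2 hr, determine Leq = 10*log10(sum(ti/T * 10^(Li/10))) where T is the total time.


T_total = 1.5 + 2.5 + 3.2 = 7.2 hr
(1.5/7.2) * 10^(94.7/10) = 6.14835e+08
(2.5/7.2) * 10^(88.7/10) = 2.57399e+08
(3.2/7.2) * 10^(76.8/10) = 2.12724e+07
Sum = 6.14835e+08 + 2.57399e+08 + 2.12724e+07 = 8.93506e+08
Leq = 10*log10(8.93506e+08) = 89.511 dB


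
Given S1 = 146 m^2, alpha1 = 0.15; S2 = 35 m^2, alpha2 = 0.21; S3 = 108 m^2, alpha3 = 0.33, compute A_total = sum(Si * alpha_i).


146 * 0.15 = 21.9
35 * 0.21 = 7.35
108 * 0.33 = 35.64
A_total = 21.9 + 7.35 + 35.64 = 64.89 m^2


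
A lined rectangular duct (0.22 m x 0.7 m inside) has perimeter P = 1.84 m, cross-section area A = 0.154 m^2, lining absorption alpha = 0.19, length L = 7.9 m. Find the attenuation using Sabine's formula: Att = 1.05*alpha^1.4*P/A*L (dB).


alpha^1.4 = 0.19^1.4 = 0.0977811
Attenuation rate = 1.05 * alpha^1.4 * P / A
= 1.05 * 0.0977811 * 1.84 / 0.154 = 1.22671 dB/m
Total Att = 1.22671 * 7.9 = 9.691 dB


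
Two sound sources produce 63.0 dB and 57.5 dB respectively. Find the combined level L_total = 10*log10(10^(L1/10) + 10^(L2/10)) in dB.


10^(63.0/10) = 1.99526e+06
10^(57.5/10) = 562341
Sum = 1.99526e+06 + 562341 = 2.5576e+06
L_total = 10*log10(2.5576e+06) = 64.078 dB


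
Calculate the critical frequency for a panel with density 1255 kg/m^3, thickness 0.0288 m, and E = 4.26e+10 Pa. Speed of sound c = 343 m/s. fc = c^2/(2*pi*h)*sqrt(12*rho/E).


12*rho/E = 12*1255/4.26e+10 = 3.53521e-07
sqrt(12*rho/E) = sqrt(3.53521e-07) = 0.000594576
c^2/(2*pi*h) = 343^2/(2*pi*0.0288) = 650153
fc = 650153 * 0.000594576 = 386.57 Hz


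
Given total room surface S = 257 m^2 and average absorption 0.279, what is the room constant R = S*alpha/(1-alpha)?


R = 257 * 0.279 / (1 - 0.279) = 99.449 m^2


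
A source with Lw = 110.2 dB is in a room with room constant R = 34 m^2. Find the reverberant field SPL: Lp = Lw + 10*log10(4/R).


4/R = 4/34 = 0.117647
Lp = 110.2 + 10*log10(0.117647) = 100.91 dB


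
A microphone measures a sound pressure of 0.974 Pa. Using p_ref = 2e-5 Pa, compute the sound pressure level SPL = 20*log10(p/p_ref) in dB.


p / p_ref = 0.974 / 2e-5 = 48700
SPL = 20 * log10(48700) = 93.751 dB


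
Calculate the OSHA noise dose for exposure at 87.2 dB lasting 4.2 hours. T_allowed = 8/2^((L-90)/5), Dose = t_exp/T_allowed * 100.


T_allowed = 8 / 2^((87.2 - 90)/5) = 11.7942 hr
Dose = 4.2 / 11.7942 * 100 = 35.611 %


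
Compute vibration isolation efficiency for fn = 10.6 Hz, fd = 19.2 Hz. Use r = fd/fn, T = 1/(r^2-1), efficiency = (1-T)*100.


r = 19.2 / 10.6 = 1.81132
r^2 - 1 = 1.81132^2 - 1 = 2.28088
T = 1/2.28088 = 0.438427
Efficiency = (1 - 0.438427)*100 = 56.157 %


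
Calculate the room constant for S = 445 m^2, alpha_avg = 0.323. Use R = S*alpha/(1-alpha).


R = 445 * 0.323 / (1 - 0.323) = 212.31 m^2


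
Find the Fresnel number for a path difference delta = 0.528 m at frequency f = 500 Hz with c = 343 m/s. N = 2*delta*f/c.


N = 2*delta*f/c = 2*delta/lambda, where lambda = c/f
lambda = 343 / 500 = 0.686 m
N = 2 * 0.528 / 0.686 = 1.5394


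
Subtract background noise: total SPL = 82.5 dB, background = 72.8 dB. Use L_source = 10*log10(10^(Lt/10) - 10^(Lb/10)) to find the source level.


10^(82.5/10) = 1.77828e+08
10^(72.8/10) = 1.90546e+07
Difference = 1.77828e+08 - 1.90546e+07 = 1.58773e+08
L_source = 10*log10(1.58773e+08) = 82.008 dB


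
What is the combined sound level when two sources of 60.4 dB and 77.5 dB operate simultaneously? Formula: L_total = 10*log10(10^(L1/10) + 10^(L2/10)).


10^(60.4/10) = 1.09648e+06
10^(77.5/10) = 5.62341e+07
Sum = 1.09648e+06 + 5.62341e+07 = 5.73306e+07
L_total = 10*log10(5.73306e+07) = 77.584 dB


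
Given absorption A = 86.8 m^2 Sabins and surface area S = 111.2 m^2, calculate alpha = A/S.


Absorption coefficient = absorbed power / incident power
alpha = A / S = 86.8 / 111.2 = 0.78058


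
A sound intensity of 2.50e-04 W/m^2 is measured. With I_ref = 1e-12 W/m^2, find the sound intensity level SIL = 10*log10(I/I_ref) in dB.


I / I_ref = 2.50e-04 / 1e-12 = 2.5e+08
SIL = 10 * log10(2.5e+08) = 83.979 dB


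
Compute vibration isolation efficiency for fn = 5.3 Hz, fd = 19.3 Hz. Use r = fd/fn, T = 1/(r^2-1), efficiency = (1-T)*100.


r = 19.3 / 5.3 = 3.64151
r^2 - 1 = 3.64151^2 - 1 = 12.2606
T = 1/12.2606 = 0.0815621
Efficiency = (1 - 0.0815621)*100 = 91.844 %


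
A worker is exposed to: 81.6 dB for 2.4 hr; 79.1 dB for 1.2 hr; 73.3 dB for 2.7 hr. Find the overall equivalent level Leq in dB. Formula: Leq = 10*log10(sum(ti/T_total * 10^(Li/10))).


T_total = 2.4 + 1.2 + 2.7 = 6.3 hr
(2.4/6.3) * 10^(81.6/10) = 5.50644e+07
(1.2/6.3) * 10^(79.1/10) = 1.54825e+07
(2.7/6.3) * 10^(73.3/10) = 9.16269e+06
Sum = 5.50644e+07 + 1.54825e+07 + 9.16269e+06 = 7.97096e+07
Leq = 10*log10(7.97096e+07) = 79.015 dB


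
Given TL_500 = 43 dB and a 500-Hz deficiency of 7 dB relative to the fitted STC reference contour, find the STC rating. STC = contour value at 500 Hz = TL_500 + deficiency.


By ASTM E413, STC = value of the fitted reference contour at 500 Hz.
Contour value at 500 Hz = TL_500 + deficiency = 43 + 7 = 50
STC = 50


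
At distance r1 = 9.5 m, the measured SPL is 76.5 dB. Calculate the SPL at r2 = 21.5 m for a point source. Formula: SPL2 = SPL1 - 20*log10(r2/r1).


r2/r1 = 21.5/9.5 = 2.26316
Correction = 20*log10(2.26316) = 7.09431 dB
SPL2 = 76.5 - 7.09431 = 69.406 dB


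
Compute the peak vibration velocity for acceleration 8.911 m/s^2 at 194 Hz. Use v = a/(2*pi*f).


omega = 2*pi*f = 2*pi*194 = 1218.94 rad/s
v = a / omega = 8.911 / 1218.94 = 0.0073105 m/s


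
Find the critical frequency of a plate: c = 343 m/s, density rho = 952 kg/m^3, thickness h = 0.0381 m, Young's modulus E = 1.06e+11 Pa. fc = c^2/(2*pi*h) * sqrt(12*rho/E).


12*rho/E = 12*952/1.06e+11 = 1.07774e-07
sqrt(12*rho/E) = sqrt(1.07774e-07) = 0.00032829
c^2/(2*pi*h) = 343^2/(2*pi*0.0381) = 491455
fc = 491455 * 0.00032829 = 161.34 Hz


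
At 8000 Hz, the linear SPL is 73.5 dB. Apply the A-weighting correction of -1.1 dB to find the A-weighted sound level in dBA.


A-weighting table: 8000 Hz -> -1.1 dB correction
SPL_A = SPL + correction = 73.5 + (-1.1) = 72.4 dBA


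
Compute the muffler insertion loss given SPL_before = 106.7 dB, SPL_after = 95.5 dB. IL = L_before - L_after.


Insertion loss = SPL without muffler - SPL with muffler
IL = 106.7 - 95.5 = 11.2 dB


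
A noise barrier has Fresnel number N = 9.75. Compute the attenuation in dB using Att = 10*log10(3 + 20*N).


3 + 20*N = 3 + 20*9.75 = 198
Att = 10*log10(198) = 22.967 dB


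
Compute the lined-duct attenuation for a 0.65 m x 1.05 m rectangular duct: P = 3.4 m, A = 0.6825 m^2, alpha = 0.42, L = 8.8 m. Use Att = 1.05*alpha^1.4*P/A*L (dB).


alpha^1.4 = 0.42^1.4 = 0.296858
Attenuation rate = 1.05 * alpha^1.4 * P / A
= 1.05 * 0.296858 * 3.4 / 0.6825 = 1.5528 dB/m
Total Att = 1.5528 * 8.8 = 13.665 dB


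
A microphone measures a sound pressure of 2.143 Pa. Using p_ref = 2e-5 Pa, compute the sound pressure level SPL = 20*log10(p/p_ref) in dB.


p / p_ref = 2.143 / 2e-5 = 107150
SPL = 20 * log10(107150) = 100.6 dB


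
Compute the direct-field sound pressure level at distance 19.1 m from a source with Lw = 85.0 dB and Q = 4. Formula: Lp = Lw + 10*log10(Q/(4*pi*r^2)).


4*pi*r^2 = 4*pi*19.1^2 = 4584.34 m^2
Q / (4*pi*r^2) = 4 / 4584.34 = 0.000872536
Lp = 85.0 + 10*log10(0.000872536) = 54.408 dB


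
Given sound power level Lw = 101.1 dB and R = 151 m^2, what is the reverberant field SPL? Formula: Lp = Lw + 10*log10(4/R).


4/R = 4/151 = 0.0264901
Lp = 101.1 + 10*log10(0.0264901) = 85.331 dB


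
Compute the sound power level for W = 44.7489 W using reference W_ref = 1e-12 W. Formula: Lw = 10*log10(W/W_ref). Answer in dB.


W / W_ref = 44.7489 / 1e-12 = 4.47489e+13
Lw = 10 * log10(4.47489e+13) = 136.51 dB


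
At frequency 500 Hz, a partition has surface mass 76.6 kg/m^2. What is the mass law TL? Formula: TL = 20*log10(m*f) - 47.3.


m * f = 76.6 * 500 = 38300
20*log10(38300) = 91.664 dB
TL = 91.664 - 47.3 = 44.364 dB


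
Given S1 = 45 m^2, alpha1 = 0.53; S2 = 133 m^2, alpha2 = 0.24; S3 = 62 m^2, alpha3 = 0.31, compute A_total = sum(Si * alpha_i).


45 * 0.53 = 23.85
133 * 0.24 = 31.92
62 * 0.31 = 19.22
A_total = 23.85 + 31.92 + 19.22 = 74.99 m^2


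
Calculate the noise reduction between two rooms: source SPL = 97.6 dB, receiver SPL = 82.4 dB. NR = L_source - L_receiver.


NR = L_source - L_receiver (difference between source and receiving room levels)
NR = 97.6 - 82.4 = 15.2 dB


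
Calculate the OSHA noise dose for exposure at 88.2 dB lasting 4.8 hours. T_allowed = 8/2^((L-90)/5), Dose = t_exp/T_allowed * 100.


T_allowed = 8 / 2^((88.2 - 90)/5) = 10.2674 hr
Dose = 4.8 / 10.2674 * 100 = 46.75 %


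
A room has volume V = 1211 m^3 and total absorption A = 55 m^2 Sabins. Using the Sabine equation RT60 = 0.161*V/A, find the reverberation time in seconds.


RT60 = 0.161 * 1211 / 55 = 3.5449 s


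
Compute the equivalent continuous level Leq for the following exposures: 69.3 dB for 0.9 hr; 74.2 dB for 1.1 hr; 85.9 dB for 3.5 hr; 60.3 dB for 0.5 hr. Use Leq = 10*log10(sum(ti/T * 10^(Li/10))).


T_total = 0.9 + 1.1 + 3.5 + 0.5 = 6.0 hr
(0.9/6.0) * 10^(69.3/10) = 1.27671e+06
(1.1/6.0) * 10^(74.2/10) = 4.82216e+06
(3.5/6.0) * 10^(85.9/10) = 2.26943e+08
(0.5/6.0) * 10^(60.3/10) = 89293.3
Sum = 1.27671e+06 + 4.82216e+06 + 2.26943e+08 + 89293.3 = 2.33131e+08
Leq = 10*log10(2.33131e+08) = 83.676 dB


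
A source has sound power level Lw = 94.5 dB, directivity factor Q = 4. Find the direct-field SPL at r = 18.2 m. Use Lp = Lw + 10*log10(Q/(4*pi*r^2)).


4*pi*r^2 = 4*pi*18.2^2 = 4162.48 m^2
Q / (4*pi*r^2) = 4 / 4162.48 = 0.000960966
Lp = 94.5 + 10*log10(0.000960966) = 64.327 dB


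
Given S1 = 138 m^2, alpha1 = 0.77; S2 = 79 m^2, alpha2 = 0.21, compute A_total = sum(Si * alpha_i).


138 * 0.77 = 106.26
79 * 0.21 = 16.59
A_total = 106.26 + 16.59 = 122.85 m^2


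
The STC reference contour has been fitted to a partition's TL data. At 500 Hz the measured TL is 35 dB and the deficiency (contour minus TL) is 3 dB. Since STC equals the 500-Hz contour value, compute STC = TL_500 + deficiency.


By ASTM E413, STC = value of the fitted reference contour at 500 Hz.
Contour value at 500 Hz = TL_500 + deficiency = 35 + 3 = 38
STC = 38


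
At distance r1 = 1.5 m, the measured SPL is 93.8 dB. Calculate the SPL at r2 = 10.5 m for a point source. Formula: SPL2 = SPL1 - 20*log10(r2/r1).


r2/r1 = 10.5/1.5 = 7
Correction = 20*log10(7) = 16.902 dB
SPL2 = 93.8 - 16.902 = 76.898 dB


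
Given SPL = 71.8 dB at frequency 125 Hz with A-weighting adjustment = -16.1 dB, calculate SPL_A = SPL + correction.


A-weighting table: 125 Hz -> -16.1 dB correction
SPL_A = SPL + correction = 71.8 + (-16.1) = 55.7 dBA


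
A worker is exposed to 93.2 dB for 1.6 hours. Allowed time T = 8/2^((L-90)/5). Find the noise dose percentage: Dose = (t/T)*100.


T_allowed = 8 / 2^((93.2 - 90)/5) = 5.1337 hr
Dose = 1.6 / 5.1337 * 100 = 31.167 %


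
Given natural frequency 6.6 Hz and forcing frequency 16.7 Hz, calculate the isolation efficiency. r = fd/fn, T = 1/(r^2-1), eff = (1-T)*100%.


r = 16.7 / 6.6 = 2.5303
r^2 - 1 = 2.5303^2 - 1 = 5.40242
T = 1/5.40242 = 0.185102
Efficiency = (1 - 0.185102)*100 = 81.49 %


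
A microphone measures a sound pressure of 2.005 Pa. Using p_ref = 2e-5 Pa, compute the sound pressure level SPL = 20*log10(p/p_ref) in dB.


p / p_ref = 2.005 / 2e-5 = 100250
SPL = 20 * log10(100250) = 100.02 dB


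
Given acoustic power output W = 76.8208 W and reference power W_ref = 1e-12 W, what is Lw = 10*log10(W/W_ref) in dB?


W / W_ref = 76.8208 / 1e-12 = 7.68208e+13
Lw = 10 * log10(7.68208e+13) = 138.85 dB


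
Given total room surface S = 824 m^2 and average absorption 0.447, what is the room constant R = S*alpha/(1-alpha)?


R = 824 * 0.447 / (1 - 0.447) = 666.05 m^2


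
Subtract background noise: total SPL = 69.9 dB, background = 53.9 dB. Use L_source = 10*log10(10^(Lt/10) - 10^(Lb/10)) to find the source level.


10^(69.9/10) = 9.77237e+06
10^(53.9/10) = 245471
Difference = 9.77237e+06 - 245471 = 9.5269e+06
L_source = 10*log10(9.5269e+06) = 69.79 dB
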